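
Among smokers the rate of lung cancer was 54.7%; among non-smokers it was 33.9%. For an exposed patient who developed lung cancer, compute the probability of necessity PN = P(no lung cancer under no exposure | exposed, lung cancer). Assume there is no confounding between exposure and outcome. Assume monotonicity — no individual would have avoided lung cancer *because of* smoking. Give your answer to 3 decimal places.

PN ≈ 0.380

p₁ = 0.547, p₀ = 0.339.
Under exogeneity and monotonicity, PN = (p₁ − p₀) / p₁.
PN = (0.547 − 0.339) / 0.547 = 0.208 / 0.547 ≈ 0.3803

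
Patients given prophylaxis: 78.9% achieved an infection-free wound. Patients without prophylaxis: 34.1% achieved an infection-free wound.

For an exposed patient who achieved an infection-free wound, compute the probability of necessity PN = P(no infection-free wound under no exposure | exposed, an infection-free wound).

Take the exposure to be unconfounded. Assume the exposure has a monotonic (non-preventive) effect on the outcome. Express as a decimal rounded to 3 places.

PN ≈ 0.568

p₁ = 0.789, p₀ = 0.341.
Under exogeneity and monotonicity, PN = (p₁ − p₀) / p₁.
PN = (0.789 − 0.341) / 0.789 = 0.448 / 0.789 ≈ 0.5678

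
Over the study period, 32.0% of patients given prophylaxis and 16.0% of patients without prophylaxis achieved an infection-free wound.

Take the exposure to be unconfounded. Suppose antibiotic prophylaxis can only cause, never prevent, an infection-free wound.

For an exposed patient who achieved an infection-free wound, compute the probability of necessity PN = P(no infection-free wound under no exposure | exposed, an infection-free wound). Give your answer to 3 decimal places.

p₁ = 0.32, p₀ = 0.16.
Under exogeneity and monotonicity, PN = (p₁ − p₀) / p₁.
PN = (0.32 − 0.16) / 0.32 = 0.16 / 0.32 ≈ 0.5000

PN ≈ 0.500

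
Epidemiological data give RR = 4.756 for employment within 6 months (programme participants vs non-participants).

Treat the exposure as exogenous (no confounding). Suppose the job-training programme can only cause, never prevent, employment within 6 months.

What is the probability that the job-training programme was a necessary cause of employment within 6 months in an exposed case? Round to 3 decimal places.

PN ≈ 0.790

Under exogeneity and monotonicity, PN = (RR − 1) / RR = 1 − 1/RR.
PN = (4.756 − 1) / 4.756 = 3.756 / 4.756 ≈ 0.7897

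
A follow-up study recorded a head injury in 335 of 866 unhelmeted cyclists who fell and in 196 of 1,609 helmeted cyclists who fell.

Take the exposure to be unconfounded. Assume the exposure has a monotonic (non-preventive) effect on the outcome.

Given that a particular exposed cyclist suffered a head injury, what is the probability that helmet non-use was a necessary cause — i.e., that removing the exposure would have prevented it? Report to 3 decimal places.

p₁ = P(outcome | exposed) = 335/866 = 0.38684
p₀ = P(outcome | unexposed) = 196/1609 = 0.12181
Under exogeneity and monotonicity, PN = (p₁ − p₀) / p₁.
PN = (0.38684 − 0.12181) / 0.38684 = 0.26502 / 0.38684 ≈ 0.6851

PN ≈ 0.685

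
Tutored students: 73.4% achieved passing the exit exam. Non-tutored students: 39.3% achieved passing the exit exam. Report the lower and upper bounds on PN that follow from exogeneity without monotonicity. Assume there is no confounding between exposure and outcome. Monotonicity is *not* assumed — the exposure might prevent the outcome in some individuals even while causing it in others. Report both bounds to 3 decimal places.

0.465 ≤ PN ≤ 0.827

p₁ = 0.734, p₀ = 0.393.
Under exogeneity alone the bounds on PN are max{0,(p₁−p₀)/p₁} ≤ PN ≤ min{1,(1−p₀)/p₁}.
  lower = (p₁ − p₀)/p₁ = 0.341 / 0.734 ≈ 0.4646
  upper = min{1, (1 − p₀)/p₁} = 0.607 / 0.734 ≈ 0.8270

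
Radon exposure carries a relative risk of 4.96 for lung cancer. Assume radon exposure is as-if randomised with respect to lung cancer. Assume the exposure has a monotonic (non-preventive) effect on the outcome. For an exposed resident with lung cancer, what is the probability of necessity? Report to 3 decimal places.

PN ≈ 0.798

Under exogeneity and monotonicity, PN = (RR − 1) / RR = 1 − 1/RR.
PN = (4.96 − 1) / 4.96 = 3.96 / 4.96 ≈ 0.7984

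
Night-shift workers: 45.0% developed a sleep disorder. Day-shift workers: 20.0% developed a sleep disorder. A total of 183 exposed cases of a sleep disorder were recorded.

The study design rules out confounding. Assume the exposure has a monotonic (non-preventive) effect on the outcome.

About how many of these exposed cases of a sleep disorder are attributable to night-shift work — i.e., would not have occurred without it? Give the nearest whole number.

about 102 cases

p₁ = 0.45, p₀ = 0.2.
PN = (p₁ − p₀)/p₁ = (0.45 − 0.2) / 0.45 ≈ 0.55556.
Attributable cases ≈ PN × (exposed cases) = 0.55556 × 183 ≈ 101.67.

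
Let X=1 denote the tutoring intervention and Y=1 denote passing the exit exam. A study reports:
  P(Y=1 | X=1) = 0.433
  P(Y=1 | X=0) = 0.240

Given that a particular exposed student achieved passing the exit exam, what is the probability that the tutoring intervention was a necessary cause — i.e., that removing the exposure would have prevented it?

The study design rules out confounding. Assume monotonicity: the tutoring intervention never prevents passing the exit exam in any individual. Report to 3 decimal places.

PN ≈ 0.446

Let p₁ = 0.433, p₀ = 0.24.
Under exogeneity and monotonicity, PN = (p₁ − p₀) / p₁.
PN = (0.433 − 0.24) / 0.433 = 0.193 / 0.433 ≈ 0.4457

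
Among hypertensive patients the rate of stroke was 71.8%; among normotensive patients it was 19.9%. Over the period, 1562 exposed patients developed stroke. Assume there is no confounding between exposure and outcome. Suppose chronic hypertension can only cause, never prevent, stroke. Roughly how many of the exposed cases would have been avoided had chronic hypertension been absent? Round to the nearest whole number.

p₁ = 0.718, p₀ = 0.199.
PN = (p₁ − p₀)/p₁ = (0.718 − 0.199) / 0.718 ≈ 0.72284.
Attributable cases ≈ PN × (exposed cases) = 0.72284 × 1562 ≈ 1129.08.

about 1129 cases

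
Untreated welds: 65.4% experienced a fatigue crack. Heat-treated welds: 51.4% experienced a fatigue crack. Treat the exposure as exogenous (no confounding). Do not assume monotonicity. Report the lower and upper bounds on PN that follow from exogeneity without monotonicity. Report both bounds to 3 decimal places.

p₁ = 0.654, p₀ = 0.514.
Under exogeneity alone the bounds on PN are max{0,(p₁−p₀)/p₁} ≤ PN ≤ min{1,(1−p₀)/p₁}.
  lower = (p₁ − p₀)/p₁ = 0.14 / 0.654 ≈ 0.2141
  upper = min{1, (1 − p₀)/p₁} = 0.486 / 0.654 ≈ 0.7431

0.214 ≤ PN ≤ 0.743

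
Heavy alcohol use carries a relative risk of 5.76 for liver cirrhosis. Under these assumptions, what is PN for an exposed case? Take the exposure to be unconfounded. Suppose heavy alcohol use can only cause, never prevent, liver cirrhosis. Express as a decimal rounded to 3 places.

PN ≈ 0.826

Under exogeneity and monotonicity, PN = (RR − 1) / RR = 1 − 1/RR.
PN = (5.76 − 1) / 5.76 = 4.76 / 5.76 ≈ 0.8264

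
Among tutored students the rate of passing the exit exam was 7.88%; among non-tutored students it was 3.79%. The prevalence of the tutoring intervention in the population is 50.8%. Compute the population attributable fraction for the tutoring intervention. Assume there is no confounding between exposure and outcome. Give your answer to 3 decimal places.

p₁ = 0.0788, p₀ = 0.0379.
Overall risk P(Y=1) = π·p₁ + (1−π)·p₀ = 0.508×0.0788 + 0.492×0.0379 = 0.058677.
Under exogeneity, PAF = [P(Y=1) − p₀] / P(Y=1).
PAF = (0.058677 − 0.0379) / 0.058677 ≈ 0.3541

PAF ≈ 0.354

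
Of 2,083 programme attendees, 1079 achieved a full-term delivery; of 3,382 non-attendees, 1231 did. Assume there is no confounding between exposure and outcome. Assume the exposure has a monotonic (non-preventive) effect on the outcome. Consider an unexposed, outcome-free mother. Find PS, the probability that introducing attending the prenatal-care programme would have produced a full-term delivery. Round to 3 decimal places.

p₁ = P(outcome | exposed) = 1079/2083 = 0.518
p₀ = P(outcome | unexposed) = 1231/3382 = 0.36399
Under exogeneity and monotonicity, PS = (p₁ − p₀) / (1 − p₀).
PS = (0.518 − 0.36399) / (1 − 0.36399) = 0.15402 / 0.63601 ≈ 0.2422

PS ≈ 0.242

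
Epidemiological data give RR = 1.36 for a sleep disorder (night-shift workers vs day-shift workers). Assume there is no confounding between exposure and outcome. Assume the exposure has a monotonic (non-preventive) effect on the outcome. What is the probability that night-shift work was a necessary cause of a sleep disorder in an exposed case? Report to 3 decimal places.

PN ≈ 0.265

Under exogeneity and monotonicity, PN = (RR − 1) / RR = 1 − 1/RR.
PN = (1.36 − 1) / 1.36 = 0.36 / 1.36 ≈ 0.2647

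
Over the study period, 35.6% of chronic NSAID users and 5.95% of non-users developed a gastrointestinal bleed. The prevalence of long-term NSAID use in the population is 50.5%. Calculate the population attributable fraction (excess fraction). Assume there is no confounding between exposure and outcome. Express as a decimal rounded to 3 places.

PAF ≈ 0.716

p₁ = 0.356, p₀ = 0.0595.
Overall risk P(Y=1) = π·p₁ + (1−π)·p₀ = 0.505×0.356 + 0.495×0.0595 = 0.20923.
Under exogeneity, PAF = [P(Y=1) − p₀] / P(Y=1).
PAF = (0.20923 − 0.0595) / 0.20923 ≈ 0.7156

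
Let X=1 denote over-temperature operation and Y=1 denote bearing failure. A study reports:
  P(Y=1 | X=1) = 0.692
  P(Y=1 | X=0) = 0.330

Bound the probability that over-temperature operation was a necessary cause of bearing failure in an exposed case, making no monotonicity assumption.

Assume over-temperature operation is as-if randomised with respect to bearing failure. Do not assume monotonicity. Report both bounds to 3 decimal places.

0.523 ≤ PN ≤ 0.968

Let p₁ = 0.692, p₀ = 0.33.
Under exogeneity alone the bounds on PN are max{0,(p₁−p₀)/p₁} ≤ PN ≤ min{1,(1−p₀)/p₁}.
  lower = (p₁ − p₀)/p₁ = 0.362 / 0.692 ≈ 0.5231
  upper = min{1, (1 − p₀)/p₁} = 0.67 / 0.692 ≈ 0.9682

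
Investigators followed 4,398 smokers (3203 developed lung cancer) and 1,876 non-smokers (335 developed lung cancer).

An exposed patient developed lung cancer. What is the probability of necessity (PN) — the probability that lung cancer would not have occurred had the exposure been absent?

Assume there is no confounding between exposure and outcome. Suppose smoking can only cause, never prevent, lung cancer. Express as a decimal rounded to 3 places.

p₁ = P(outcome | exposed) = 3203/4398 = 0.72829
p₀ = P(outcome | unexposed) = 335/1876 = 0.17857
Under exogeneity and monotonicity, PN = (p₁ − p₀) / p₁.
PN = (0.72829 − 0.17857) / 0.72829 = 0.54971 / 0.72829 ≈ 0.7548

PN ≈ 0.755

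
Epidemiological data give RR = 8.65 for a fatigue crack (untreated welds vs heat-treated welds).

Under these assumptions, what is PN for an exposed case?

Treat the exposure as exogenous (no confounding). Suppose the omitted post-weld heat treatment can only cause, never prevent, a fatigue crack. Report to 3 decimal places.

Under exogeneity and monotonicity, PN = (RR − 1) / RR = 1 − 1/RR.
PN = (8.65 − 1) / 8.65 = 7.65 / 8.65 ≈ 0.8844

PN ≈ 0.884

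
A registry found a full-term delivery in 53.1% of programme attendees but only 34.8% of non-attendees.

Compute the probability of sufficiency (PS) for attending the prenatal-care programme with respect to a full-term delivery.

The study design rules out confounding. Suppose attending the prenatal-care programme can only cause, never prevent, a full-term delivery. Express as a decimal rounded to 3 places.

PS ≈ 0.281

p₁ = 0.531, p₀ = 0.348.
Under exogeneity and monotonicity, PS = (p₁ − p₀) / (1 − p₀).
PS = (0.531 − 0.348) / (1 − 0.348) = 0.183 / 0.652 ≈ 0.2807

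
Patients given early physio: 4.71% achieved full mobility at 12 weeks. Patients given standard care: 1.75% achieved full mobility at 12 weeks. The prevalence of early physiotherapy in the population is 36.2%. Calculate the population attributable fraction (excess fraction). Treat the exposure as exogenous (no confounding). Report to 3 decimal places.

PAF ≈ 0.380

p₁ = 0.0471, p₀ = 0.0175.
Overall risk P(Y=1) = π·p₁ + (1−π)·p₀ = 0.362×0.0471 + 0.638×0.0175 = 0.028215.
Under exogeneity, PAF = [P(Y=1) − p₀] / P(Y=1).
PAF = (0.028215 − 0.0175) / 0.028215 ≈ 0.3798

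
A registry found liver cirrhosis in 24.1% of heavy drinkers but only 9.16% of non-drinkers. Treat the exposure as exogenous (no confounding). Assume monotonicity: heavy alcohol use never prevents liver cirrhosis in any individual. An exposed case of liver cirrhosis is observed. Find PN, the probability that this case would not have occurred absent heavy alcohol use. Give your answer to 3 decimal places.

PN ≈ 0.620

p₁ = 0.241, p₀ = 0.0916.
Under exogeneity and monotonicity, PN = (p₁ − p₀) / p₁.
PN = (0.241 − 0.0916) / 0.241 = 0.1494 / 0.241 ≈ 0.6199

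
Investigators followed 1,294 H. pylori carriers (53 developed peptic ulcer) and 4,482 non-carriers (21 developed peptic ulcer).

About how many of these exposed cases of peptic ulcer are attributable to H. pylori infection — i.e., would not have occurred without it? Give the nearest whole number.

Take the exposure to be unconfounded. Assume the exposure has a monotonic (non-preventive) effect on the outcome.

p₁ = P(outcome | exposed) = 53/1294 = 0.040958
p₀ = P(outcome | unexposed) = 21/4482 = 0.0046854
PN = (p₁ − p₀)/p₁ = (0.040958 − 0.0046854) / 0.040958 ≈ 0.88561.
Attributable cases ≈ PN × (exposed cases) = 0.88561 × 53 ≈ 46.94.

about 47 cases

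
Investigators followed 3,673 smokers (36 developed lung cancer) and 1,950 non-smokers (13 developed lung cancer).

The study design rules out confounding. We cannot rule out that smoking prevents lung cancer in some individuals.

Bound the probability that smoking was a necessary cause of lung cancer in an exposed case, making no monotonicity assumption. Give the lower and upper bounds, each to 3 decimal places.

0.320 ≤ PN ≤ 1.000

p₁ = P(outcome | exposed) = 36/3673 = 0.0098013
p₀ = P(outcome | unexposed) = 13/1950 = 0.0066667
Under exogeneity alone the bounds on PN are max{0,(p₁−p₀)/p₁} ≤ PN ≤ min{1,(1−p₀)/p₁}.
  lower = (p₁ − p₀)/p₁ = 0.0031346 / 0.0098013 ≈ 0.3198
  upper = min{1, (1 − p₀)/p₁} = 0.99333 / 0.0098013 ≈ 101.3476 → capped at 1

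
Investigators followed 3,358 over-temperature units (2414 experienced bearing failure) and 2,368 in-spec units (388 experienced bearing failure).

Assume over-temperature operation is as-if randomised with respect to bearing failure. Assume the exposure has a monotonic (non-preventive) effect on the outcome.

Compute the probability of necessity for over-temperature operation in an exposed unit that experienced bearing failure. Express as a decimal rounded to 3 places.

PN ≈ 0.772

p₁ = P(outcome | exposed) = 2414/3358 = 0.71888
p₀ = P(outcome | unexposed) = 388/2368 = 0.16385
Under exogeneity and monotonicity, PN = (p₁ − p₀) / p₁.
PN = (0.71888 − 0.16385) / 0.71888 = 0.55503 / 0.71888 ≈ 0.7721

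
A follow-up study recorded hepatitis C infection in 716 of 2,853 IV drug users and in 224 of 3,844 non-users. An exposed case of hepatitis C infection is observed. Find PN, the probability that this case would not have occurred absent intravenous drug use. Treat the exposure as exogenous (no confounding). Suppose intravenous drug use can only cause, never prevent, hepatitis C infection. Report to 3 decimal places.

PN ≈ 0.768

p₁ = P(outcome | exposed) = 716/2853 = 0.25096
p₀ = P(outcome | unexposed) = 224/3844 = 0.058273
Under exogeneity and monotonicity, PN = (p₁ − p₀) / p₁.
PN = (0.25096 − 0.058273) / 0.25096 = 0.19269 / 0.25096 ≈ 0.7678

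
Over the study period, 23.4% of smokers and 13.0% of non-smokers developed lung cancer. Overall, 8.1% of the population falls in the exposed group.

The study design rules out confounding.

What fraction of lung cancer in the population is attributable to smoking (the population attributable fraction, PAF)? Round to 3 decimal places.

p₁ = 0.234, p₀ = 0.13.
Overall risk P(Y=1) = π·p₁ + (1−π)·p₀ = 0.081×0.234 + 0.919×0.13 = 0.13842.
Under exogeneity, PAF = [P(Y=1) − p₀] / P(Y=1).
PAF = (0.13842 − 0.13) / 0.13842 ≈ 0.0609

PAF ≈ 0.061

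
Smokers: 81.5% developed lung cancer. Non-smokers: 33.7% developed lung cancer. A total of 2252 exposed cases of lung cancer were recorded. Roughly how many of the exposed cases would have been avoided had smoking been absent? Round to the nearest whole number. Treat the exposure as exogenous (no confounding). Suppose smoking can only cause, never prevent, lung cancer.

about 1321 cases

p₁ = 0.815, p₀ = 0.337.
PN = (p₁ − p₀)/p₁ = (0.815 − 0.337) / 0.815 ≈ 0.58650.
Attributable cases ≈ PN × (exposed cases) = 0.58650 × 2252 ≈ 1320.80.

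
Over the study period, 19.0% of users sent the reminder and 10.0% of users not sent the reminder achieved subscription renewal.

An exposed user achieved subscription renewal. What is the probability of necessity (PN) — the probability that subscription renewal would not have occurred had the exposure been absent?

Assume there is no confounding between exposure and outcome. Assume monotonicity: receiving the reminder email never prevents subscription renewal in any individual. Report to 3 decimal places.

PN ≈ 0.474

p₁ = 0.19, p₀ = 0.1.
Under exogeneity and monotonicity, PN = (p₁ − p₀) / p₁.
PN = (0.19 − 0.1) / 0.19 = 0.09 / 0.19 ≈ 0.4737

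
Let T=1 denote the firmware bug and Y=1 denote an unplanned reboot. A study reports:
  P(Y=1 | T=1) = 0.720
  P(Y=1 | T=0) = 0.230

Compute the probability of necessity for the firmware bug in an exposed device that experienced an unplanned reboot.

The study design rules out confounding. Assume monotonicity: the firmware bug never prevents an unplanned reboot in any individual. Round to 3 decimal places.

PN ≈ 0.681

Let p₁ = 0.72, p₀ = 0.23.
Under exogeneity and monotonicity, PN = (p₁ − p₀) / p₁.
PN = (0.72 − 0.23) / 0.72 = 0.49 / 0.72 ≈ 0.6806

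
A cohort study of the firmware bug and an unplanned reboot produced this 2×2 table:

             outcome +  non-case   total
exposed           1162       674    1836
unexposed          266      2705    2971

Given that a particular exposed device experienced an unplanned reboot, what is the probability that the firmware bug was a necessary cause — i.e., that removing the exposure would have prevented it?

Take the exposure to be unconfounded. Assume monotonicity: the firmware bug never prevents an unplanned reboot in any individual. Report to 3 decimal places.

p₁ = P(outcome | exposed) = 1162/1836 = 0.6329
p₀ = P(outcome | unexposed) = 266/2971 = 0.089532
Under exogeneity and monotonicity, PN = (p₁ − p₀)/p₁.
PN = (0.6329 − 0.089532) / 0.6329 ≈ 0.8585

PN ≈ 0.859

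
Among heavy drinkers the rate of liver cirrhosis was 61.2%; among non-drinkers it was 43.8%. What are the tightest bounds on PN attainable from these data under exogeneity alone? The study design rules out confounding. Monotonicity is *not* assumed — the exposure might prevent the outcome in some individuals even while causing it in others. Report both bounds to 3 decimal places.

0.284 ≤ PN ≤ 0.918

p₁ = 0.612, p₀ = 0.438.
Under exogeneity alone the bounds on PN are max{0,(p₁−p₀)/p₁} ≤ PN ≤ min{1,(1−p₀)/p₁}.
  lower = (p₁ − p₀)/p₁ = 0.174 / 0.612 ≈ 0.2843
  upper = min{1, (1 − p₀)/p₁} = 0.562 / 0.612 ≈ 0.9183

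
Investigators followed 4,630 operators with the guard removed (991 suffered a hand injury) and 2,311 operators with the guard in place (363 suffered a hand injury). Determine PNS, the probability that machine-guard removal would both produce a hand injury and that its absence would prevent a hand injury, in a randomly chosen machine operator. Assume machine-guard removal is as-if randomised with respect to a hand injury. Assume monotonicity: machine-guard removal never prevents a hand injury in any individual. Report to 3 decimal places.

PNS ≈ 0.057

p₁ = P(outcome | exposed) = 991/4630 = 0.21404
p₀ = P(outcome | unexposed) = 363/2311 = 0.15707
Under exogeneity and monotonicity, PNS = p₁ − p₀.
PNS = 0.21404 − 0.15707 = 0.056964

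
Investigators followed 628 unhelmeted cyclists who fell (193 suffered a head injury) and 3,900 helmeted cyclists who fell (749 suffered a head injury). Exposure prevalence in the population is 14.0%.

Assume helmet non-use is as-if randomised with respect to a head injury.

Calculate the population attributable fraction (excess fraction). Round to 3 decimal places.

p₁ = P(outcome | exposed) = 193/628 = 0.30732
p₀ = P(outcome | unexposed) = 749/3900 = 0.19205
Overall risk P(Y=1) = π·p₁ + (1−π)·p₀ = 0.14×0.30732 + 0.86×0.19205 = 0.20819.
Under exogeneity, PAF = [P(Y=1) − p₀] / P(Y=1).
PAF = (0.20819 − 0.19205) / 0.20819 ≈ 0.0775

PAF ≈ 0.078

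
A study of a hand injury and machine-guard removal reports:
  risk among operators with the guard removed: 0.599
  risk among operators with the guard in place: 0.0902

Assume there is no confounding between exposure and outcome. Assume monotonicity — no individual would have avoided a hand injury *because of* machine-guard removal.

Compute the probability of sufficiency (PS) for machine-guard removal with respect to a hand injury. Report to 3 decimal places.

Let p₁ = 0.599, p₀ = 0.0902.
Under exogeneity and monotonicity, PS = (p₁ − p₀) / (1 − p₀).
PS = (0.599 − 0.0902) / (1 − 0.0902) = 0.5088 / 0.9098 ≈ 0.5592

PS ≈ 0.559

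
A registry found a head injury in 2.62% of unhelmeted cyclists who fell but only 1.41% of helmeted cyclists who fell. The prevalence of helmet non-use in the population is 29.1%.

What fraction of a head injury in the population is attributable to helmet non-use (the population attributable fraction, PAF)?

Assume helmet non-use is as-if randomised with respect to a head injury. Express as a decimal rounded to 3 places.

p₁ = 0.0262, p₀ = 0.0141.
Overall risk P(Y=1) = π·p₁ + (1−π)·p₀ = 0.291×0.0262 + 0.709×0.0141 = 0.017621.
Under exogeneity, PAF = [P(Y=1) − p₀] / P(Y=1).
PAF = (0.017621 − 0.0141) / 0.017621 ≈ 0.1998

PAF ≈ 0.200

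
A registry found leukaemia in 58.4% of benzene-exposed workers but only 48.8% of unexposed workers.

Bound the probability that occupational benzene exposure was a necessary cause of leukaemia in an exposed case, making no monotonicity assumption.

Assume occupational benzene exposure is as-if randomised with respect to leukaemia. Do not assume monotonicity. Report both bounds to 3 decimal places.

0.164 ≤ PN ≤ 0.877

p₁ = 0.584, p₀ = 0.488.
Under exogeneity alone the bounds on PN are max{0,(p₁−p₀)/p₁} ≤ PN ≤ min{1,(1−p₀)/p₁}.
  lower = (p₁ − p₀)/p₁ = 0.096 / 0.584 ≈ 0.1644
  upper = min{1, (1 − p₀)/p₁} = 0.512 / 0.584 ≈ 0.8767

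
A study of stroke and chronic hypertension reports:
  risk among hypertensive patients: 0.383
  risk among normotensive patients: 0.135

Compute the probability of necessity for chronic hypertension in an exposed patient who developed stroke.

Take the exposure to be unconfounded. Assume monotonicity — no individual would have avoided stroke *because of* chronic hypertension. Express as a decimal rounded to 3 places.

PN ≈ 0.648

Let p₁ = 0.383, p₀ = 0.135.
Under exogeneity and monotonicity, PN = (p₁ − p₀) / p₁.
PN = (0.383 − 0.135) / 0.383 = 0.248 / 0.383 ≈ 0.6475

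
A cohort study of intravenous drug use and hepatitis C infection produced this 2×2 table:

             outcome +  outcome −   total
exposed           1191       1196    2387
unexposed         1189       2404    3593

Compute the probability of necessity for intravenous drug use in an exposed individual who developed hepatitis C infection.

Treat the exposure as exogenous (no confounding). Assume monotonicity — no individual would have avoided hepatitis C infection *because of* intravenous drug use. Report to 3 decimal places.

PN ≈ 0.337

p₁ = P(outcome | exposed) = 1191/2387 = 0.49895
p₀ = P(outcome | unexposed) = 1189/3593 = 0.33092
Under exogeneity and monotonicity, PN = (p₁ − p₀) / p₁.
PN = (0.49895 − 0.33092) / 0.49895 = 0.16803 / 0.49895 ≈ 0.3368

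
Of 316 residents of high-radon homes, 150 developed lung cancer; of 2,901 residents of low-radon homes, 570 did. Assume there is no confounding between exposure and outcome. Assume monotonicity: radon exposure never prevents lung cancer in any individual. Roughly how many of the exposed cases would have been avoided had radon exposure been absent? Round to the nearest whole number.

p₁ = P(outcome | exposed) = 150/316 = 0.47468
p₀ = P(outcome | unexposed) = 570/2901 = 0.19648
PN = (p₁ − p₀)/p₁ = (0.47468 − 0.19648) / 0.47468 ≈ 0.58607.
Attributable cases ≈ PN × (exposed cases) = 0.58607 × 150 ≈ 87.91.

about 88 cases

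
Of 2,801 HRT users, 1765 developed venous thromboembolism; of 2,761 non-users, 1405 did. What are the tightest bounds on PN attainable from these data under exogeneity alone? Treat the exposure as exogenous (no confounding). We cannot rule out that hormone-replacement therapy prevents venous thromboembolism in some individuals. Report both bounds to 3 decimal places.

0.192 ≤ PN ≤ 0.779

p₁ = P(outcome | exposed) = 1765/2801 = 0.63013
p₀ = P(outcome | unexposed) = 1405/2761 = 0.50887
Under exogeneity alone the bounds on PN are max{0,(p₁−p₀)/p₁} ≤ PN ≤ min{1,(1−p₀)/p₁}.
  lower = (p₁ − p₀)/p₁ = 0.12126 / 0.63013 ≈ 0.1924
  upper = min{1, (1 − p₀)/p₁} = 0.49113 / 0.63013 ≈ 0.7794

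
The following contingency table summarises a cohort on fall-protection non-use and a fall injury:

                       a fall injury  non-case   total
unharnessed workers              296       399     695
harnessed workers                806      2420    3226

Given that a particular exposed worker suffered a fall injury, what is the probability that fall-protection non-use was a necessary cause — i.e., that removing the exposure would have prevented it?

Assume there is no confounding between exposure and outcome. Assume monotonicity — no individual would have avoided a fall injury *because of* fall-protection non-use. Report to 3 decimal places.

PN ≈ 0.413

p₁ = P(outcome | exposed) = 296/695 = 0.4259
p₀ = P(outcome | unexposed) = 806/3226 = 0.24985
Under exogeneity and monotonicity, PN = (p₁ − p₀) / p₁.
PN = (0.4259 − 0.24985) / 0.4259 = 0.17605 / 0.4259 ≈ 0.4134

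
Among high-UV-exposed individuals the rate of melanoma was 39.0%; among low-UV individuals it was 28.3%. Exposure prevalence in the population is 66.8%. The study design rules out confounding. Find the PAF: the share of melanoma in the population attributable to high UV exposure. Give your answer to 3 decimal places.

p₁ = 0.39, p₀ = 0.283.
Overall risk P(Y=1) = π·p₁ + (1−π)·p₀ = 0.668×0.39 + 0.332×0.283 = 0.35448.
Under exogeneity, PAF = [P(Y=1) − p₀] / P(Y=1).
PAF = (0.35448 − 0.283) / 0.35448 ≈ 0.2016

PAF ≈ 0.202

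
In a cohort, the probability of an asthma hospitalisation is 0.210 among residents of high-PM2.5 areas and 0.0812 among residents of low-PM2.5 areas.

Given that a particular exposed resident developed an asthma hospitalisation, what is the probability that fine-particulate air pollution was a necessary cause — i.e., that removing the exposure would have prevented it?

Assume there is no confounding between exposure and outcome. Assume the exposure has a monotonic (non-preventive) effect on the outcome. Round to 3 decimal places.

Let p₁ = 0.21, p₀ = 0.0812.
Under exogeneity and monotonicity, PN = (p₁ − p₀) / p₁.
PN = (0.21 − 0.0812) / 0.21 = 0.1288 / 0.21 ≈ 0.6133

PN ≈ 0.613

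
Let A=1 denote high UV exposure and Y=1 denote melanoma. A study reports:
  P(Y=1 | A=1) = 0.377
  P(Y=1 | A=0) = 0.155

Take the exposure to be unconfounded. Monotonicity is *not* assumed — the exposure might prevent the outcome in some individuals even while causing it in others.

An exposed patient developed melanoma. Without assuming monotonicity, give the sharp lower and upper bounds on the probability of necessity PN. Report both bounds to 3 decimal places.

Let p₁ = 0.377, p₀ = 0.155.
Under exogeneity alone the bounds on PN are max{0,(p₁−p₀)/p₁} ≤ PN ≤ min{1,(1−p₀)/p₁}.
  lower = (p₁ − p₀)/p₁ = 0.222 / 0.377 ≈ 0.5889
  upper = min{1, (1 − p₀)/p₁} = 0.845 / 0.377 ≈ 2.2414 → capped at 1

0.589 ≤ PN ≤ 1.000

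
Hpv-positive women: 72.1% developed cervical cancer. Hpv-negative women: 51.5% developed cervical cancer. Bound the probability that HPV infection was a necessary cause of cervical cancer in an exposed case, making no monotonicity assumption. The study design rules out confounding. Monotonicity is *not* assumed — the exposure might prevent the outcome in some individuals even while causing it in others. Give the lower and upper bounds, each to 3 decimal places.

0.286 ≤ PN ≤ 0.673

p₁ = 0.721, p₀ = 0.515.
Under exogeneity alone the bounds on PN are max{0,(p₁−p₀)/p₁} ≤ PN ≤ min{1,(1−p₀)/p₁}.
  lower = (p₁ − p₀)/p₁ = 0.206 / 0.721 ≈ 0.2857
  upper = min{1, (1 − p₀)/p₁} = 0.485 / 0.721 ≈ 0.6727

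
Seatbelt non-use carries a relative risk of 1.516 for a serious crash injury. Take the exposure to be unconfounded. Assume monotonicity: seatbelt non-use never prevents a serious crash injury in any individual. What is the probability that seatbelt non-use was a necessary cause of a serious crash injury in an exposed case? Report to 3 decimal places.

PN ≈ 0.340

Under exogeneity and monotonicity, PN = (RR − 1) / RR = 1 − 1/RR.
PN = (1.516 − 1) / 1.516 = 0.516 / 1.516 ≈ 0.3404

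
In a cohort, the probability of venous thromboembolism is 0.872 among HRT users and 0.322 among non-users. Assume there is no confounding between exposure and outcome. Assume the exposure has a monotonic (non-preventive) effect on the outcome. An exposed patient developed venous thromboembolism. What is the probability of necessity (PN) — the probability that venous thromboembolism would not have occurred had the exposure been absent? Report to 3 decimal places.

PN ≈ 0.631

Let p₁ = 0.872, p₀ = 0.322.
Under exogeneity and monotonicity, PN = (p₁ − p₀) / p₁.
PN = (0.872 − 0.322) / 0.872 = 0.55 / 0.872 ≈ 0.6307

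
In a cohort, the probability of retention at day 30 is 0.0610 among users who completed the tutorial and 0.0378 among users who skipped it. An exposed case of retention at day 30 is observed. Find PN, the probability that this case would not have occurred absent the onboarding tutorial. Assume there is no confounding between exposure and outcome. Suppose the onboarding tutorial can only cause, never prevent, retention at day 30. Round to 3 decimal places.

Let p₁ = 0.061, p₀ = 0.0378.
Under exogeneity and monotonicity, PN = (p₁ − p₀) / p₁.
PN = (0.061 − 0.0378) / 0.061 = 0.0232 / 0.061 ≈ 0.3803

PN ≈ 0.380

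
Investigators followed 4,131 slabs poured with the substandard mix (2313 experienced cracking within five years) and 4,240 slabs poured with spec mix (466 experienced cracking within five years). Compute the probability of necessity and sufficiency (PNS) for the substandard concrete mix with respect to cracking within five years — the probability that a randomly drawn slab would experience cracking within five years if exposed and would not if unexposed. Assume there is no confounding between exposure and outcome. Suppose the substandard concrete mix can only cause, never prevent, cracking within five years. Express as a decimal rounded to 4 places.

PNS ≈ 0.4500

p₁ = P(outcome | exposed) = 2313/4131 = 0.55991
p₀ = P(outcome | unexposed) = 466/4240 = 0.10991
Under exogeneity and monotonicity, PNS = p₁ − p₀.
PNS = 0.55991 − 0.10991 = 0.45001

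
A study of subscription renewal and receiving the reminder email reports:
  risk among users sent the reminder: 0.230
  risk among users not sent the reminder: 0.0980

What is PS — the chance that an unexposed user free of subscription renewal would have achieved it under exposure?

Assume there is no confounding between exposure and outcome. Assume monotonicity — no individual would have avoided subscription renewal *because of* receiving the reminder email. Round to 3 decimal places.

Let p₁ = 0.23, p₀ = 0.098.
Under exogeneity and monotonicity, PS = (p₁ − p₀) / (1 − p₀).
PS = (0.23 − 0.098) / (1 − 0.098) = 0.132 / 0.902 ≈ 0.1463

PS ≈ 0.146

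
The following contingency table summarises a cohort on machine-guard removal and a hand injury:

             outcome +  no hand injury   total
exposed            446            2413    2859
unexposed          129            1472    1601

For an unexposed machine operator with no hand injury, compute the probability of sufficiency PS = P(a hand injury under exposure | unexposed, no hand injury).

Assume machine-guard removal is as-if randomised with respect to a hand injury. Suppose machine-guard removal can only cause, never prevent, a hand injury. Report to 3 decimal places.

p₁ = P(outcome | exposed) = 446/2859 = 0.156
p₀ = P(outcome | unexposed) = 129/1601 = 0.080575
Under exogeneity and monotonicity, PS = (p₁ − p₀)/(1 − p₀).
PS = (0.156 − 0.080575) / 0.91943 ≈ 0.0820

PS ≈ 0.082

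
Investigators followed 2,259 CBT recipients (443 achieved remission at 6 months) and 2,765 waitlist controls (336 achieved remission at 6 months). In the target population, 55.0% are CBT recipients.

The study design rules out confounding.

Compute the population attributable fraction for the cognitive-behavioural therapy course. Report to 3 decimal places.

PAF ≈ 0.252

p₁ = P(outcome | exposed) = 443/2259 = 0.1961
p₀ = P(outcome | unexposed) = 336/2765 = 0.12152
Overall risk P(Y=1) = π·p₁ + (1−π)·p₀ = 0.55×0.1961 + 0.45×0.12152 = 0.16254.
Under exogeneity, PAF = [P(Y=1) − p₀] / P(Y=1).
PAF = (0.16254 − 0.12152) / 0.16254 ≈ 0.2524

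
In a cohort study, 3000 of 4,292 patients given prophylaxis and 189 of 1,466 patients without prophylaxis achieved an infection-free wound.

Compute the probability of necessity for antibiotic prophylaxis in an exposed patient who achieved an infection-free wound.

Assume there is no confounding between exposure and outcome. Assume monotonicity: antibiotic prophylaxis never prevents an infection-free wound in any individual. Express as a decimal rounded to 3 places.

PN ≈ 0.816

p₁ = P(outcome | exposed) = 3000/4292 = 0.69897
p₀ = P(outcome | unexposed) = 189/1466 = 0.12892
Under exogeneity and monotonicity, PN = (p₁ − p₀) / p₁.
PN = (0.69897 − 0.12892) / 0.69897 = 0.57005 / 0.69897 ≈ 0.8156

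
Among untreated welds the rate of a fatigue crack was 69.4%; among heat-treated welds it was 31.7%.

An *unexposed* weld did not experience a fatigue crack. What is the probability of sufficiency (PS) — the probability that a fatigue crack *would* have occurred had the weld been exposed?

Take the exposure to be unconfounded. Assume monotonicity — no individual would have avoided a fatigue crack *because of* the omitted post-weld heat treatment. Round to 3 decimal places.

PS ≈ 0.552

p₁ = 0.694, p₀ = 0.317.
Under exogeneity and monotonicity, PS = (p₁ − p₀) / (1 − p₀).
PS = (0.694 − 0.317) / (1 − 0.317) = 0.377 / 0.683 ≈ 0.5520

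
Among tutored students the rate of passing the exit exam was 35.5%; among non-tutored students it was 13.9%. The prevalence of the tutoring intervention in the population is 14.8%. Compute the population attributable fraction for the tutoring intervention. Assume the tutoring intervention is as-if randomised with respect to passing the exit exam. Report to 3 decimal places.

PAF ≈ 0.187

p₁ = 0.355, p₀ = 0.139.
Overall risk P(Y=1) = π·p₁ + (1−π)·p₀ = 0.148×0.355 + 0.852×0.139 = 0.17097.
Under exogeneity, PAF = [P(Y=1) − p₀] / P(Y=1).
PAF = (0.17097 − 0.139) / 0.17097 ≈ 0.1870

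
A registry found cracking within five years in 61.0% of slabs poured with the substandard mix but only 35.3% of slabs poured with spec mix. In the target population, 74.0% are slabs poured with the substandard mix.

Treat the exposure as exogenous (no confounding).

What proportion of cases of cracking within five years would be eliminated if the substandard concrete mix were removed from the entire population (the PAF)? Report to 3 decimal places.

PAF ≈ 0.350

p₁ = 0.61, p₀ = 0.353.
Overall risk P(Y=1) = π·p₁ + (1−π)·p₀ = 0.74×0.61 + 0.26×0.353 = 0.54318.
Under exogeneity, PAF = [P(Y=1) − p₀] / P(Y=1).
PAF = (0.54318 − 0.353) / 0.54318 ≈ 0.3501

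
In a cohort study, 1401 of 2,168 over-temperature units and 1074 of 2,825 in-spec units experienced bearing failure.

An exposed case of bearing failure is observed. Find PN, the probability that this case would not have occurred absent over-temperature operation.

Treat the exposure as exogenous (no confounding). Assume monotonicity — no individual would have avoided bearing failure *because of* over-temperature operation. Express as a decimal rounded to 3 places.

p₁ = P(outcome | exposed) = 1401/2168 = 0.64622
p₀ = P(outcome | unexposed) = 1074/2825 = 0.38018
Under exogeneity and monotonicity, PN = (p₁ − p₀) / p₁.
PN = (0.64622 − 0.38018) / 0.64622 = 0.26604 / 0.64622 ≈ 0.4117

PN ≈ 0.412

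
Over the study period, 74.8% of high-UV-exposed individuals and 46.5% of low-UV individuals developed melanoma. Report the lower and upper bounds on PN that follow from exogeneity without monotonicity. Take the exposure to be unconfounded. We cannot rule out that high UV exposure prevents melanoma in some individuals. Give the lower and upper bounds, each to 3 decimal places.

p₁ = 0.748, p₀ = 0.465.
Under exogeneity alone the bounds on PN are max{0,(p₁−p₀)/p₁} ≤ PN ≤ min{1,(1−p₀)/p₁}.
  lower = (p₁ − p₀)/p₁ = 0.283 / 0.748 ≈ 0.3783
  upper = min{1, (1 − p₀)/p₁} = 0.535 / 0.748 ≈ 0.7152

0.378 ≤ PN ≤ 0.715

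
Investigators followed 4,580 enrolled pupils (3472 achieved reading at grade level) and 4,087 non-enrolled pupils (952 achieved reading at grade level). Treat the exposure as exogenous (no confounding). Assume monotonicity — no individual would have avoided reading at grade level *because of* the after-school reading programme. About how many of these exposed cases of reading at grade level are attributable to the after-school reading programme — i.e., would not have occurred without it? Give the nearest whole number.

about 2405 cases

p₁ = P(outcome | exposed) = 3472/4580 = 0.75808
p₀ = P(outcome | unexposed) = 952/4087 = 0.23293
PN = (p₁ − p₀)/p₁ = (0.75808 − 0.23293) / 0.75808 ≈ 0.69273.
Attributable cases ≈ PN × (exposed cases) = 0.69273 × 3472 ≈ 2405.16.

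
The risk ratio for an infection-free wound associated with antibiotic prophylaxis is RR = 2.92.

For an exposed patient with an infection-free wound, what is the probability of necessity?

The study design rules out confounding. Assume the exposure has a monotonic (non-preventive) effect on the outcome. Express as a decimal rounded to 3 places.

PN ≈ 0.658

Under exogeneity and monotonicity, PN = (RR − 1) / RR = 1 − 1/RR.
PN = (2.92 − 1) / 2.92 = 1.92 / 2.92 ≈ 0.6575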